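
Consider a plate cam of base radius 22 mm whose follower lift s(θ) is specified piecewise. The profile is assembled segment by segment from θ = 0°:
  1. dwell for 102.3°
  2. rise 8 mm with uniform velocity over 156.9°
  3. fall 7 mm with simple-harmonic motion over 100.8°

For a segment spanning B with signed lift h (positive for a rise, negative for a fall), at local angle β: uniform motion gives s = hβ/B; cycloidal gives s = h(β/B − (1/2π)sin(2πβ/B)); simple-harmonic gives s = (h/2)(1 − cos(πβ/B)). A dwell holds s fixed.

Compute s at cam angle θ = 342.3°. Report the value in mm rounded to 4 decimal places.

seg 1 [0°–102.3°] dwell: s stays 0.0000
seg 2 [102.3°–259.2°] uniform, h=8: full span → s += 8 → s = 8.0000
seg 3 [259.2°–360°] simple-harmonic, h=-7: θ=342.3° here. β=83.1, B=100.8. -7/2·(1 − cos(π·0.8244)) = -6.4808 → s = 1.5192

1.5192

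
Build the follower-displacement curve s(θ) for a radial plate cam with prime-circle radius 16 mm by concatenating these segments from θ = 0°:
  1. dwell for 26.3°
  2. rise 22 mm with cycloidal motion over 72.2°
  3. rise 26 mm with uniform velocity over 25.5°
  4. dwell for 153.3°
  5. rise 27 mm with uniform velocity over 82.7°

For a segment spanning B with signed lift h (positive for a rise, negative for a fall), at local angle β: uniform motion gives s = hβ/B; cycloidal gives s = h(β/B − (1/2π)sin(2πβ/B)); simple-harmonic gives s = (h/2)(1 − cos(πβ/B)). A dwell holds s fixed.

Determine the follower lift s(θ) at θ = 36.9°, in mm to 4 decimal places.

seg 1 [0°–26.3°] dwell: s stays 0.0000
seg 2 [26.3°–98.5°] cycloidal, h=22: θ=36.9° here. β=10.6, B=72.2. 22·(0.1468 − sin(2π·0.1468)/(2π)) = 0.4390 → s = 0.4390

0.4390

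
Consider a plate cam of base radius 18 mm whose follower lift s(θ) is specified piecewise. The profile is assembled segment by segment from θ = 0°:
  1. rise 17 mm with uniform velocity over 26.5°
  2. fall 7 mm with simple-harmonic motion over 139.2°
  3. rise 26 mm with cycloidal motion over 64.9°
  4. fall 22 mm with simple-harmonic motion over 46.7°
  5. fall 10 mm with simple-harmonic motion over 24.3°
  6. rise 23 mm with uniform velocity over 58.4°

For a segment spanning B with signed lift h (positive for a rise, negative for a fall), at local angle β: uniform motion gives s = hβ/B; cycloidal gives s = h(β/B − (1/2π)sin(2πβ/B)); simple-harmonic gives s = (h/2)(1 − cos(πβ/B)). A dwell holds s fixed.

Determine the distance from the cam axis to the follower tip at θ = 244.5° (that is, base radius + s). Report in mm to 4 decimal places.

seg 1 [0°–26.5°] uniform, h=17: full span → s += 17 → s = 17.0000
seg 2 [26.5°–165.7°] simple-harmonic, h=-7: full span → s += -7 → s = 10.0000
seg 3 [165.7°–230.6°] cycloidal, h=26: full span → s += 26 → s = 36.0000
seg 4 [230.6°–277.3°] simple-harmonic, h=-22: θ=244.5° here. β=13.9, B=46.7. -22/2·(1 − cos(π·0.2976)) = -4.4687 → s = 31.5313
radial distance = base radius + s = 18 + 31.5313 = 49.5313

49.5313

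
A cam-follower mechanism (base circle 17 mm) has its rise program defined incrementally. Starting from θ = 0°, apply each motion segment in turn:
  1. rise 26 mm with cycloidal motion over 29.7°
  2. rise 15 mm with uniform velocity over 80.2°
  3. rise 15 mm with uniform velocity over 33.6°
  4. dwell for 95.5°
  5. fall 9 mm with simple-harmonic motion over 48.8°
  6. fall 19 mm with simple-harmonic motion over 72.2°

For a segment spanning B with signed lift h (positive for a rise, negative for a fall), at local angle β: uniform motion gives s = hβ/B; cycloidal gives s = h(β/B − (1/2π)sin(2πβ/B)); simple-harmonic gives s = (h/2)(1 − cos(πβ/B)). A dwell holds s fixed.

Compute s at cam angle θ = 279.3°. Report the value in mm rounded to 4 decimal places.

seg 1 [0°–29.7°] cycloidal, h=26: full span → s += 26 → s = 26.0000
seg 2 [29.7°–109.9°] uniform, h=15: full span → s += 15 → s = 41.0000
seg 3 [109.9°–143.5°] uniform, h=15: full span → s += 15 → s = 56.0000
seg 4 [143.5°–239°] dwell: s stays 56.0000
seg 5 [239°–287.8°] simple-harmonic, h=-9: θ=279.3° here. β=40.3, B=48.8. -9/2·(1 − cos(π·0.8258)) = -8.3429 → s = 47.6571

47.6571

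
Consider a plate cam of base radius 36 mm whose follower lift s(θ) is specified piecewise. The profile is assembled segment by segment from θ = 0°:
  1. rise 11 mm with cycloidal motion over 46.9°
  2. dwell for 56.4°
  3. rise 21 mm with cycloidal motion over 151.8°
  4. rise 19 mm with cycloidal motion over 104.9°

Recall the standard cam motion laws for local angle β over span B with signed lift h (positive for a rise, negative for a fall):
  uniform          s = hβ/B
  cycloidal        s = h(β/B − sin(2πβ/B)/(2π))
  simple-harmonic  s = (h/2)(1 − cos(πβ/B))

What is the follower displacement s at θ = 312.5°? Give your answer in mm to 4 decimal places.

seg 1 [0°–46.9°] cycloidal, h=11: full span → s += 11 → s = 11.0000
seg 2 [46.9°–103.3°] dwell: s stays 11.0000
seg 3 [103.3°–255.1°] cycloidal, h=21: full span → s += 21 → s = 32.0000
seg 4 [255.1°–360°] cycloidal, h=19: θ=312.5° here. β=57.4, B=104.9. 19·(0.5472 − sin(2π·0.5472)/(2π)) = 11.2801 → s = 43.2801

43.2801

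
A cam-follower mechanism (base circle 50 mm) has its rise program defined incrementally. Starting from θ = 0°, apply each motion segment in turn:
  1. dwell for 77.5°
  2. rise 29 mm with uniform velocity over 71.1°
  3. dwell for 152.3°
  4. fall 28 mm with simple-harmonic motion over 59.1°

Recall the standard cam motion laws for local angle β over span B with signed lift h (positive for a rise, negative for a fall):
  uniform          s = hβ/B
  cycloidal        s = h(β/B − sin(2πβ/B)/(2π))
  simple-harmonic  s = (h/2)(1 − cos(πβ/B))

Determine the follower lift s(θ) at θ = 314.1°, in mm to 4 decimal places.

seg 1 [0°–77.5°] dwell: s stays 0.0000
seg 2 [77.5°–148.6°] uniform, h=29: full span → s += 29 → s = 29.0000
seg 3 [148.6°–300.9°] dwell: s stays 29.0000
seg 4 [300.9°–360°] simple-harmonic, h=-28: θ=314.1° here. β=13.2, B=59.1. -28/2·(1 − cos(π·0.2234)) = -3.3073 → s = 25.6927

25.6927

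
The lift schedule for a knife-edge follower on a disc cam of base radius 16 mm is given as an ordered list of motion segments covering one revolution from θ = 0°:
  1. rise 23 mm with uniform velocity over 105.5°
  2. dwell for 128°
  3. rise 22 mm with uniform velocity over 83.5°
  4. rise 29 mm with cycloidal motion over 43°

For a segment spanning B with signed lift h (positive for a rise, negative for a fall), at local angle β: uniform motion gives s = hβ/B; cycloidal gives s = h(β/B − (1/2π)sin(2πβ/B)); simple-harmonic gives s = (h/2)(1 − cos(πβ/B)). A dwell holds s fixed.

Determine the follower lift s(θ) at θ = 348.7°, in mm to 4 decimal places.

seg 1 [0°–105.5°] uniform, h=23: full span → s += 23 → s = 23.0000
seg 2 [105.5°–233.5°] dwell: s stays 23.0000
seg 3 [233.5°–317°] uniform, h=22: full span → s += 22 → s = 45.0000
seg 4 [317°–360°] cycloidal, h=29: θ=348.7° here. β=31.7, B=43. 29·(0.7372 − sin(2π·0.7372)/(2π)) = 25.9797 → s = 70.9797

70.9797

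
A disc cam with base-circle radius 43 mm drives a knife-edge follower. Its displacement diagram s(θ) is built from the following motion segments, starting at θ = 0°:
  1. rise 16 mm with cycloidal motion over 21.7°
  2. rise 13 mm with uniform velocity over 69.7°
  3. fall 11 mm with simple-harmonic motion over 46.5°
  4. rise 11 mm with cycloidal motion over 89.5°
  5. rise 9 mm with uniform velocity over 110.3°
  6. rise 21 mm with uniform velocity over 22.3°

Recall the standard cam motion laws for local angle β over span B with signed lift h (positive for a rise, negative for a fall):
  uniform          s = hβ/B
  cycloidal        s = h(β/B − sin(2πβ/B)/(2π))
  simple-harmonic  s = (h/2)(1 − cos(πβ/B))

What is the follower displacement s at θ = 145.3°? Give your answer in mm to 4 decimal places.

seg 1 [0°–21.7°] cycloidal, h=16: full span → s += 16 → s = 16.0000
seg 2 [21.7°–91.4°] uniform, h=13: full span → s += 13 → s = 29.0000
seg 3 [91.4°–137.9°] simple-harmonic, h=-11: full span → s += -11 → s = 18.0000
seg 4 [137.9°–227.4°] cycloidal, h=11: θ=145.3° here. β=7.4, B=89.5. 11·(0.0827 − sin(2π·0.0827)/(2π)) = 0.0404 → s = 18.0404

18.0404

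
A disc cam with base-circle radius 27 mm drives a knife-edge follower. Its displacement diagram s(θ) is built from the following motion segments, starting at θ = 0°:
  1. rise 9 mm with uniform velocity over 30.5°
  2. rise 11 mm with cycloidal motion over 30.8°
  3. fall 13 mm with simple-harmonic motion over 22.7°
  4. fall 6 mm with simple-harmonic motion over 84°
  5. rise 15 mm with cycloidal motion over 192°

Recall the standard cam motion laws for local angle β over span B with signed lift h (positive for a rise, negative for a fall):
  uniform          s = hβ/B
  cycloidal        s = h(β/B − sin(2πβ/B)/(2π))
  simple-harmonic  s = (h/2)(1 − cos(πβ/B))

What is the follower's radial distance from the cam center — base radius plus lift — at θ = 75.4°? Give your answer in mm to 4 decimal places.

seg 1 [0°–30.5°] uniform, h=9: full span → s += 9 → s = 9.0000
seg 2 [30.5°–61.3°] cycloidal, h=11: full span → s += 11 → s = 20.0000
seg 3 [61.3°–84°] simple-harmonic, h=-13: θ=75.4° here. β=14.1, B=22.7. -13/2·(1 − cos(π·0.6211)) = -8.9145 → s = 11.0855
radial distance = base radius + s = 27 + 11.0855 = 38.0855

38.0855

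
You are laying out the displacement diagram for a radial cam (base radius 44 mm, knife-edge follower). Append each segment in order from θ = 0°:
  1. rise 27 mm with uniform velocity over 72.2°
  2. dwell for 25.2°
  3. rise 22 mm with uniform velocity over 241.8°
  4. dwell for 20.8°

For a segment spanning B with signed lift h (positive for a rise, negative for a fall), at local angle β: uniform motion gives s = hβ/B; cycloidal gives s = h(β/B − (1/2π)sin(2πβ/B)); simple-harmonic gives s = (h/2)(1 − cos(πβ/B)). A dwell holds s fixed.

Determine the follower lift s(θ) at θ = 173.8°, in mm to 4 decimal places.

seg 1 [0°–72.2°] uniform, h=27: full span → s += 27 → s = 27.0000
seg 2 [72.2°–97.4°] dwell: s stays 27.0000
seg 3 [97.4°–339.2°] uniform, h=22: θ=173.8° here. β=76.4, B=241.8. 22·76.4/241.8 = 6.9512 → s = 33.9512

33.9512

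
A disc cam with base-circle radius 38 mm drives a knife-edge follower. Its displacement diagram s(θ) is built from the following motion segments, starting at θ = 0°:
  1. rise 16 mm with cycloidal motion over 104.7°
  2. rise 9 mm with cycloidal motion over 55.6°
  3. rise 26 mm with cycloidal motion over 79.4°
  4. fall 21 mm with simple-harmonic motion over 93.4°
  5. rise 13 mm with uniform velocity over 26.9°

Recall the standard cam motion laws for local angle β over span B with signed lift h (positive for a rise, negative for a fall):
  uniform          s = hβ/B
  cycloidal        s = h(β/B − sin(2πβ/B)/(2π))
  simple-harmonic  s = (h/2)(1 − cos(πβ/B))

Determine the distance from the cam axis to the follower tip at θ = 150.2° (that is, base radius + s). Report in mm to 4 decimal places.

seg 1 [0°–104.7°] cycloidal, h=16: full span → s += 16 → s = 16.0000
seg 2 [104.7°–160.3°] cycloidal, h=9: θ=150.2° here. β=45.5, B=55.6. 9·(0.8183 − sin(2π·0.8183)/(2π)) = 8.6674 → s = 24.6674
radial distance = base radius + s = 38 + 24.6674 = 62.6674

62.6674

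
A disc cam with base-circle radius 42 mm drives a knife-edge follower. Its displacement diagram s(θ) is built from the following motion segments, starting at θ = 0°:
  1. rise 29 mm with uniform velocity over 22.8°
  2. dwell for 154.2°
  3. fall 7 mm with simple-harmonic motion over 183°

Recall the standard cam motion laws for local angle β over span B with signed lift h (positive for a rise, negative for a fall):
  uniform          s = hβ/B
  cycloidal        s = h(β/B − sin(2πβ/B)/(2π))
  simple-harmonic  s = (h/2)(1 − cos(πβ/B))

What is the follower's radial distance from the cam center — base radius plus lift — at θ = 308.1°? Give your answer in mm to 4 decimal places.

seg 1 [0°–22.8°] uniform, h=29: full span → s += 29 → s = 29.0000
seg 2 [22.8°–177°] dwell: s stays 29.0000
seg 3 [177°–360°] simple-harmonic, h=-7: θ=308.1° here. β=131.1, B=183. -7/2·(1 − cos(π·0.7164)) = -5.7003 → s = 23.2997
radial distance = base radius + s = 42 + 23.2997 = 65.2997

65.2997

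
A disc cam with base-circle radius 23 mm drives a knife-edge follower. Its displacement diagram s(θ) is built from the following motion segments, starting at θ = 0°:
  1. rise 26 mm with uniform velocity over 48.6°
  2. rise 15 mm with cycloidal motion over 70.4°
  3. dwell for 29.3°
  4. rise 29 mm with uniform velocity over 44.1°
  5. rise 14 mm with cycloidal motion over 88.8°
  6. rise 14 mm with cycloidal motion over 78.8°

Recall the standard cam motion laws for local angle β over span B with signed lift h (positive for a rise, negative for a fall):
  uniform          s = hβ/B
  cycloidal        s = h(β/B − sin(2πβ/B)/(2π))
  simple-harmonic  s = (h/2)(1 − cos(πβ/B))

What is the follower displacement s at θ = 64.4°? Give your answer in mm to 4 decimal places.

seg 1 [0°–48.6°] uniform, h=26: full span → s += 26 → s = 26.0000
seg 2 [48.6°–119°] cycloidal, h=15: θ=64.4° here. β=15.8, B=70.4. 15·(0.2244 − sin(2π·0.2244)/(2π)) = 1.0099 → s = 27.0099

27.0099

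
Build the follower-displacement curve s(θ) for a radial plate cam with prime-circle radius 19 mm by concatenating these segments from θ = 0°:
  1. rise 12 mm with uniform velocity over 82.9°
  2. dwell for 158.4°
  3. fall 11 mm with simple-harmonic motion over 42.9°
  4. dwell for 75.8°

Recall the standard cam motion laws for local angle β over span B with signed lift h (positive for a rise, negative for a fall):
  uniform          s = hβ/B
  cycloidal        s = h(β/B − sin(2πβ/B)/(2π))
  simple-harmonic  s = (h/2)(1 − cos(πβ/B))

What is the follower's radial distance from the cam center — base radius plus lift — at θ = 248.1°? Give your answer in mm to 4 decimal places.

seg 1 [0°–82.9°] uniform, h=12: full span → s += 12 → s = 12.0000
seg 2 [82.9°–241.3°] dwell: s stays 12.0000
seg 3 [241.3°–284.2°] simple-harmonic, h=-11: θ=248.1° here. β=6.8, B=42.9. -11/2·(1 − cos(π·0.1585)) = -0.6679 → s = 11.3321
radial distance = base radius + s = 19 + 11.3321 = 30.3321

30.3321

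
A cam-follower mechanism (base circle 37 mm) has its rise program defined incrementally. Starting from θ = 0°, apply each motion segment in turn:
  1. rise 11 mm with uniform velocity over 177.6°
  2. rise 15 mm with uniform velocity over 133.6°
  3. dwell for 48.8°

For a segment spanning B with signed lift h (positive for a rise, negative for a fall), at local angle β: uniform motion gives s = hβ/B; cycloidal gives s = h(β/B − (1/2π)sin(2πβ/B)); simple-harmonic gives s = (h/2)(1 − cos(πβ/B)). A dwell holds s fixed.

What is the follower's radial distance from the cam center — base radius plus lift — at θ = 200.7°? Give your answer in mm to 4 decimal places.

seg 1 [0°–177.6°] uniform, h=11: full span → s += 11 → s = 11.0000
seg 2 [177.6°–311.2°] uniform, h=15: θ=200.7° here. β=23.1, B=133.6. 15·23.1/133.6 = 2.5936 → s = 13.5936
radial distance = base radius + s = 37 + 13.5936 = 50.5936

50.5936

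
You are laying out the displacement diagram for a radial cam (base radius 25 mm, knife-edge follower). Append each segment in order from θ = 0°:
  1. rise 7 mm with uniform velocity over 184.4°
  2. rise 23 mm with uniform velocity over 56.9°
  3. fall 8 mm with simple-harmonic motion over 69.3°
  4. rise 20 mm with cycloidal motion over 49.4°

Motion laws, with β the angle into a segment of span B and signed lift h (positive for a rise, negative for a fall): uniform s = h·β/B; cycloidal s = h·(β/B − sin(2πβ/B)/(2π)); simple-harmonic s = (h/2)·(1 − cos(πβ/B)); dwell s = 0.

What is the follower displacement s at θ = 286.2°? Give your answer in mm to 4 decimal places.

seg 1 [0°–184.4°] uniform, h=7: full span → s += 7 → s = 7.0000
seg 2 [184.4°–241.3°] uniform, h=23: full span → s += 23 → s = 30.0000
seg 3 [241.3°–310.6°] simple-harmonic, h=-8: θ=286.2° here. β=44.9, B=69.3. -8/2·(1 − cos(π·0.6479)) = -5.7925 → s = 24.2075

24.2075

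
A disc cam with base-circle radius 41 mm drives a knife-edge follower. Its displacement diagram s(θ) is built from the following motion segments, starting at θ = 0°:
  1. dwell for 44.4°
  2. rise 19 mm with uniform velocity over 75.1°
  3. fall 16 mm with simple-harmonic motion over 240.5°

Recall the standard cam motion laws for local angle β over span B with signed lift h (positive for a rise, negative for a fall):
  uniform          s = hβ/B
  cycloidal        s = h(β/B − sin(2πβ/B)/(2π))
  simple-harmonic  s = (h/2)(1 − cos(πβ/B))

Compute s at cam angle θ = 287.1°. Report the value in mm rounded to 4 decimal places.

seg 1 [0°–44.4°] dwell: s stays 0.0000
seg 2 [44.4°–119.5°] uniform, h=19: full span → s += 19 → s = 19.0000
seg 3 [119.5°–360°] simple-harmonic, h=-16: θ=287.1° here. β=167.6, B=240.5. -16/2·(1 − cos(π·0.6969)) = -12.6386 → s = 6.3614

6.3614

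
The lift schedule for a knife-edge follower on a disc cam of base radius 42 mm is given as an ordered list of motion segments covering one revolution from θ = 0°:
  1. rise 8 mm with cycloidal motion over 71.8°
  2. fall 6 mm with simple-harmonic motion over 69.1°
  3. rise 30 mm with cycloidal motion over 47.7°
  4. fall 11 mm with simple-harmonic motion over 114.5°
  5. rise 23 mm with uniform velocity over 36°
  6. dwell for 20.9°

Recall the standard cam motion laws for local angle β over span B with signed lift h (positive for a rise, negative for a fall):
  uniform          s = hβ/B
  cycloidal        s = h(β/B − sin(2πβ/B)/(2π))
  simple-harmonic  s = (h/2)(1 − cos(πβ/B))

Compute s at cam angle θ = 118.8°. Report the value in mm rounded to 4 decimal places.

seg 1 [0°–71.8°] cycloidal, h=8: full span → s += 8 → s = 8.0000
seg 2 [71.8°–140.9°] simple-harmonic, h=-6: θ=118.8° here. β=47, B=69.1. -6/2·(1 − cos(π·0.6802)) = -4.6089 → s = 3.3911

3.3911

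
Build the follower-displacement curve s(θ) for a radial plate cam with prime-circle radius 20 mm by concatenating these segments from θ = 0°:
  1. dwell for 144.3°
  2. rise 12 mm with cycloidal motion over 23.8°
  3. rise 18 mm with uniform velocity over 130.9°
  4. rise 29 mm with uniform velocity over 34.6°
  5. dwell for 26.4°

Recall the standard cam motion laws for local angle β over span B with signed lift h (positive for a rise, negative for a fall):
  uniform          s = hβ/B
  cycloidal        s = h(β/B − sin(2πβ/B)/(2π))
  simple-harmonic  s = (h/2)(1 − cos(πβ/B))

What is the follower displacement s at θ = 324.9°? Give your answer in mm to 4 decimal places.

seg 1 [0°–144.3°] dwell: s stays 0.0000
seg 2 [144.3°–168.1°] cycloidal, h=12: full span → s += 12 → s = 12.0000
seg 3 [168.1°–299°] uniform, h=18: full span → s += 18 → s = 30.0000
seg 4 [299°–333.6°] uniform, h=29: θ=324.9° here. β=25.9, B=34.6. 29·25.9/34.6 = 21.7081 → s = 51.7081

51.7081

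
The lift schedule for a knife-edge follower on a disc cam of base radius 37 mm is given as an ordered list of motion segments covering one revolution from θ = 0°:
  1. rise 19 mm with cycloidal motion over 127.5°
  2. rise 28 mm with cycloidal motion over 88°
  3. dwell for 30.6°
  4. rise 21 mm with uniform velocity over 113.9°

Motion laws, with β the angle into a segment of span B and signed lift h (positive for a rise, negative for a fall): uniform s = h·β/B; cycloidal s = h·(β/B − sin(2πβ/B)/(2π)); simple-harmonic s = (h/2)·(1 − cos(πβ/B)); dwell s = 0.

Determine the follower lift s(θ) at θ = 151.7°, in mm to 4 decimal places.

seg 1 [0°–127.5°] cycloidal, h=19: full span → s += 19 → s = 19.0000
seg 2 [127.5°–215.5°] cycloidal, h=28: θ=151.7° here. β=24.2, B=88. 28·(0.2750 − sin(2π·0.2750)/(2π)) = 3.2985 → s = 22.2985

22.2985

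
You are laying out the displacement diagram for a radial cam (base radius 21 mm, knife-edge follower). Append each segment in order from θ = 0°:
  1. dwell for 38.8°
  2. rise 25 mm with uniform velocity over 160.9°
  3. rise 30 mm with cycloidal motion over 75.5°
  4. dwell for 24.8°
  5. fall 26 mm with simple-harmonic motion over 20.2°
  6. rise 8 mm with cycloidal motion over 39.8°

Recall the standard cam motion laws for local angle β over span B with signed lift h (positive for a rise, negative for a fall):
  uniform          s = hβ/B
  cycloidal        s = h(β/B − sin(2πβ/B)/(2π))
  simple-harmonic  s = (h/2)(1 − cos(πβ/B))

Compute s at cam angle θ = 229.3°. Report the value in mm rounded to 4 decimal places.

seg 1 [0°–38.8°] dwell: s stays 0.0000
seg 2 [38.8°–199.7°] uniform, h=25: full span → s += 25 → s = 25.0000
seg 3 [199.7°–275.2°] cycloidal, h=30: θ=229.3° here. β=29.6, B=75.5. 30·(0.3921 − sin(2π·0.3921)/(2π)) = 8.7658 → s = 33.7658

33.7658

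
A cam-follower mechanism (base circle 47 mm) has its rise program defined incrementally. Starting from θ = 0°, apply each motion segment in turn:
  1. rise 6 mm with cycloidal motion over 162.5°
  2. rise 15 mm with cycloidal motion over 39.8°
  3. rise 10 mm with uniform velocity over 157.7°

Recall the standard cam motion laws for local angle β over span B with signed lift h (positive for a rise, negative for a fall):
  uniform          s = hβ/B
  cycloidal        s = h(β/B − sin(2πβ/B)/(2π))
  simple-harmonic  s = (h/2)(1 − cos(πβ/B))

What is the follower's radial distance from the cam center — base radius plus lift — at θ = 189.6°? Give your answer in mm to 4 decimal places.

seg 1 [0°–162.5°] cycloidal, h=6: full span → s += 6 → s = 6.0000
seg 2 [162.5°–202.3°] cycloidal, h=15: θ=189.6° here. β=27.1, B=39.8. 15·(0.6809 − sin(2π·0.6809)/(2π)) = 12.3794 → s = 18.3794
radial distance = base radius + s = 47 + 18.3794 = 65.3794

65.3794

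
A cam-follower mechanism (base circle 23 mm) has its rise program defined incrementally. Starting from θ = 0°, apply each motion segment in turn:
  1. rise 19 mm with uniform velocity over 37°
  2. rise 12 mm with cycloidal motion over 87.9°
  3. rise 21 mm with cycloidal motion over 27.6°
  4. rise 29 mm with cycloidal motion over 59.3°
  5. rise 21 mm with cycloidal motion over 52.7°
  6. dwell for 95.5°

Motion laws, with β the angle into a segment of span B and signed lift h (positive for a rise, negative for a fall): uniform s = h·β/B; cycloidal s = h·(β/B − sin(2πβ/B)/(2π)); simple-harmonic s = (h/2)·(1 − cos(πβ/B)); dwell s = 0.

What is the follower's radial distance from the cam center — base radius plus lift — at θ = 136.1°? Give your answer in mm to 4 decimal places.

seg 1 [0°–37°] uniform, h=19: full span → s += 19 → s = 19.0000
seg 2 [37°–124.9°] cycloidal, h=12: full span → s += 12 → s = 31.0000
seg 3 [124.9°–152.5°] cycloidal, h=21: θ=136.1° here. β=11.2, B=27.6. 21·(0.4058 − sin(2π·0.4058)/(2π)) = 6.6570 → s = 37.6570
radial distance = base radius + s = 23 + 37.6570 = 60.6570

60.6570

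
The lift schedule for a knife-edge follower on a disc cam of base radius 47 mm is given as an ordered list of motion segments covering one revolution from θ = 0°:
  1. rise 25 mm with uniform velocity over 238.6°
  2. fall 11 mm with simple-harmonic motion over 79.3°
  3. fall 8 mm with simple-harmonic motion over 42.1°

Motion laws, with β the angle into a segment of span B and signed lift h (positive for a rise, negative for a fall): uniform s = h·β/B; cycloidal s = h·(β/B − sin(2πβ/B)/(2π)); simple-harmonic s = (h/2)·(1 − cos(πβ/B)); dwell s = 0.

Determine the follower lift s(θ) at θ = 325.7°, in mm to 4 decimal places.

seg 1 [0°–238.6°] uniform, h=25: full span → s += 25 → s = 25.0000
seg 2 [238.6°–317.9°] simple-harmonic, h=-11: full span → s += -11 → s = 14.0000
seg 3 [317.9°–360°] simple-harmonic, h=-8: θ=325.7° here. β=7.8, B=42.1. -8/2·(1 − cos(π·0.1853)) = -0.6587 → s = 13.3413

13.3413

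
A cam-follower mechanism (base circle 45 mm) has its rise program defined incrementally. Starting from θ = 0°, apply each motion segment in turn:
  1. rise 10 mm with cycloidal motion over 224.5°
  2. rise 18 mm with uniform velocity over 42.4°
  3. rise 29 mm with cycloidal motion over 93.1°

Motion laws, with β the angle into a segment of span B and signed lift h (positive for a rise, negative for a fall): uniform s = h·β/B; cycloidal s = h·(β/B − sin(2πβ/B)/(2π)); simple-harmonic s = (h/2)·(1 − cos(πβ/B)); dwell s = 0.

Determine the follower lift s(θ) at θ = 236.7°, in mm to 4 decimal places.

seg 1 [0°–224.5°] cycloidal, h=10: full span → s += 10 → s = 10.0000
seg 2 [224.5°–266.9°] uniform, h=18: θ=236.7° here. β=12.2, B=42.4. 18·12.2/42.4 = 5.1792 → s = 15.1792

15.1792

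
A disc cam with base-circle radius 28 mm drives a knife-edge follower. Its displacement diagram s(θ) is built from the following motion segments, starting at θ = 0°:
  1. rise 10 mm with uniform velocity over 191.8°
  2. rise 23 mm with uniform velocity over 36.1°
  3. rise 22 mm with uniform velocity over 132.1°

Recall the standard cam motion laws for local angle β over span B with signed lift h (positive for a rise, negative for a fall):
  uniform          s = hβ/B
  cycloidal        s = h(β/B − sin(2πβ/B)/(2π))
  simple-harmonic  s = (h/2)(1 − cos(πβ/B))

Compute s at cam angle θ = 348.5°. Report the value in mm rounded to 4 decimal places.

seg 1 [0°–191.8°] uniform, h=10: full span → s += 10 → s = 10.0000
seg 2 [191.8°–227.9°] uniform, h=23: full span → s += 23 → s = 33.0000
seg 3 [227.9°–360°] uniform, h=22: θ=348.5° here. β=120.6, B=132.1. 22·120.6/132.1 = 20.0848 → s = 53.0848

53.0848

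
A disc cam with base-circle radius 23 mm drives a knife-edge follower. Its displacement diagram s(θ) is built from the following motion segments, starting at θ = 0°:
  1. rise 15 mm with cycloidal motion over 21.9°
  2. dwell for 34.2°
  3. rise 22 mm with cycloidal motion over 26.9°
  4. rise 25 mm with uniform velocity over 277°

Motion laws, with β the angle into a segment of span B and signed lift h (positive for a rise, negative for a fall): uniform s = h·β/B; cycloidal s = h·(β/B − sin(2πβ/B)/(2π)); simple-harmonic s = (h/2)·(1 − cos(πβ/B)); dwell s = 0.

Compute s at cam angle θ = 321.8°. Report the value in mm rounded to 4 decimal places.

seg 1 [0°–21.9°] cycloidal, h=15: full span → s += 15 → s = 15.0000
seg 2 [21.9°–56.1°] dwell: s stays 15.0000
seg 3 [56.1°–83°] cycloidal, h=22: full span → s += 22 → s = 37.0000
seg 4 [83°–360°] uniform, h=25: θ=321.8° here. β=238.8, B=277. 25·238.8/277 = 21.5523 → s = 58.5523

58.5523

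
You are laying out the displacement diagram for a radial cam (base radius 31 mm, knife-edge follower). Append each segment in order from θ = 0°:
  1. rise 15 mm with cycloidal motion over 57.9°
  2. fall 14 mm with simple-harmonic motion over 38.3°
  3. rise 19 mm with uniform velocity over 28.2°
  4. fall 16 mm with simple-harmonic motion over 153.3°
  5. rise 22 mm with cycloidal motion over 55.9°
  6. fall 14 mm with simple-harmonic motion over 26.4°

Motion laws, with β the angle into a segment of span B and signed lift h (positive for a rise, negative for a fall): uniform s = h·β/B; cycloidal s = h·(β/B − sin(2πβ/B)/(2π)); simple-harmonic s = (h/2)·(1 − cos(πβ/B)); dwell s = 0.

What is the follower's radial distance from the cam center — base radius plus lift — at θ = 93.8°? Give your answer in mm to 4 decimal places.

seg 1 [0°–57.9°] cycloidal, h=15: full span → s += 15 → s = 15.0000
seg 2 [57.9°–96.2°] simple-harmonic, h=-14: θ=93.8° here. β=35.9, B=38.3. -14/2·(1 − cos(π·0.9373)) = -13.8648 → s = 1.1352
radial distance = base radius + s = 31 + 1.1352 = 32.1352

32.1352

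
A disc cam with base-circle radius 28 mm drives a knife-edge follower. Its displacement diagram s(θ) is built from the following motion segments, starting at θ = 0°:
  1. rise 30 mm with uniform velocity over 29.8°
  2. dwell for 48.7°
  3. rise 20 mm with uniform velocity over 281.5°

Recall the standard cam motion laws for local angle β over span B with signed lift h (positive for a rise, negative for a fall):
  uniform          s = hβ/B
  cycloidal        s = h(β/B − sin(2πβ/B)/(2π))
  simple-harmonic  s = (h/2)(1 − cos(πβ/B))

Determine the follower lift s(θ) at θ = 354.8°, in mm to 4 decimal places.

seg 1 [0°–29.8°] uniform, h=30: full span → s += 30 → s = 30.0000
seg 2 [29.8°–78.5°] dwell: s stays 30.0000
seg 3 [78.5°–360°] uniform, h=20: θ=354.8° here. β=276.3, B=281.5. 20·276.3/281.5 = 19.6306 → s = 49.6306

49.6306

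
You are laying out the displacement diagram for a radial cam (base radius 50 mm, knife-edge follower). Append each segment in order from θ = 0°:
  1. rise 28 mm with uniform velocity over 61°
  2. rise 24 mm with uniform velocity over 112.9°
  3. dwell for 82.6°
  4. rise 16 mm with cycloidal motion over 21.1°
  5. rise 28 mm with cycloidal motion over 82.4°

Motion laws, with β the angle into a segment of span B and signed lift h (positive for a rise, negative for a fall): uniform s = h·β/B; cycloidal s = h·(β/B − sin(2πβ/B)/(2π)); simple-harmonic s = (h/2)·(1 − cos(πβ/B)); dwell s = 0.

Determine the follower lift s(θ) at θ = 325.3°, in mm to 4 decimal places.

seg 1 [0°–61°] uniform, h=28: full span → s += 28 → s = 28.0000
seg 2 [61°–173.9°] uniform, h=24: full span → s += 24 → s = 52.0000
seg 3 [173.9°–256.5°] dwell: s stays 52.0000
seg 4 [256.5°–277.6°] cycloidal, h=16: full span → s += 16 → s = 68.0000
seg 5 [277.6°–360°] cycloidal, h=28: θ=325.3° here. β=47.7, B=82.4. 28·(0.5789 − sin(2π·0.5789)/(2π)) = 18.3281 → s = 86.3281

86.3281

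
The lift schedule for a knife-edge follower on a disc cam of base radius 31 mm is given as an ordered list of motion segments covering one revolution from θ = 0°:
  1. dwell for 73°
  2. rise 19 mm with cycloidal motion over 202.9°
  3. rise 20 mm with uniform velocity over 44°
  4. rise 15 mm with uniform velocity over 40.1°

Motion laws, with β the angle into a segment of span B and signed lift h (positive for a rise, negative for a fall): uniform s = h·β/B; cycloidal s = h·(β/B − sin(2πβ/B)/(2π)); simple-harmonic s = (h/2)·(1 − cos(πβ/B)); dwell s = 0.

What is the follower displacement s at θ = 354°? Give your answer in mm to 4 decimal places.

seg 1 [0°–73°] dwell: s stays 0.0000
seg 2 [73°–275.9°] cycloidal, h=19: full span → s += 19 → s = 19.0000
seg 3 [275.9°–319.9°] uniform, h=20: full span → s += 20 → s = 39.0000
seg 4 [319.9°–360°] uniform, h=15: θ=354° here. β=34.1, B=40.1. 15·34.1/40.1 = 12.7556 → s = 51.7556

51.7556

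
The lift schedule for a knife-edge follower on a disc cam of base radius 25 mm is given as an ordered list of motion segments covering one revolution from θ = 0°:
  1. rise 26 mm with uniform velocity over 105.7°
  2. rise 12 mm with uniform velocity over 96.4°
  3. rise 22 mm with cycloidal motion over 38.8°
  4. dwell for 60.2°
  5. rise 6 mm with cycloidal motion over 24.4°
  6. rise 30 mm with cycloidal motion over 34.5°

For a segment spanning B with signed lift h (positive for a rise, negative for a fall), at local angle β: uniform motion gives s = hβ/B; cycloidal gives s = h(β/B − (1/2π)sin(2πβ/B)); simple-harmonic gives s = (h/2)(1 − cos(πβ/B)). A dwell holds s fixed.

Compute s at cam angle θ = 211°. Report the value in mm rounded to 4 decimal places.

seg 1 [0°–105.7°] uniform, h=26: full span → s += 26 → s = 26.0000
seg 2 [105.7°–202.1°] uniform, h=12: full span → s += 12 → s = 38.0000
seg 3 [202.1°–240.9°] cycloidal, h=22: θ=211° here. β=8.9, B=38.8. 22·(0.2294 − sin(2π·0.2294)/(2π)) = 1.5743 → s = 39.5743

39.5743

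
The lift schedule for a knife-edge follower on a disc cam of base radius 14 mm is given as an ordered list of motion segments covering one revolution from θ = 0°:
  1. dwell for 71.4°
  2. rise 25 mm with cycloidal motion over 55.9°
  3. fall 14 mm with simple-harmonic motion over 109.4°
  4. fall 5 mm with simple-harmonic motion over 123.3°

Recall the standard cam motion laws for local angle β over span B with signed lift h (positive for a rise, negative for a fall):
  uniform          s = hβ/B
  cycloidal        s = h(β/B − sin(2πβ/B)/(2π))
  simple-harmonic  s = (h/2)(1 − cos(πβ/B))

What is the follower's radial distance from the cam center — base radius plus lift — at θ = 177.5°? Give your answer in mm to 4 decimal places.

seg 1 [0°–71.4°] dwell: s stays 0.0000
seg 2 [71.4°–127.3°] cycloidal, h=25: full span → s += 25 → s = 25.0000
seg 3 [127.3°–236.7°] simple-harmonic, h=-14: θ=177.5° here. β=50.2, B=109.4. -14/2·(1 − cos(π·0.4589)) = -6.0979 → s = 18.9021
radial distance = base radius + s = 14 + 18.9021 = 32.9021

32.9021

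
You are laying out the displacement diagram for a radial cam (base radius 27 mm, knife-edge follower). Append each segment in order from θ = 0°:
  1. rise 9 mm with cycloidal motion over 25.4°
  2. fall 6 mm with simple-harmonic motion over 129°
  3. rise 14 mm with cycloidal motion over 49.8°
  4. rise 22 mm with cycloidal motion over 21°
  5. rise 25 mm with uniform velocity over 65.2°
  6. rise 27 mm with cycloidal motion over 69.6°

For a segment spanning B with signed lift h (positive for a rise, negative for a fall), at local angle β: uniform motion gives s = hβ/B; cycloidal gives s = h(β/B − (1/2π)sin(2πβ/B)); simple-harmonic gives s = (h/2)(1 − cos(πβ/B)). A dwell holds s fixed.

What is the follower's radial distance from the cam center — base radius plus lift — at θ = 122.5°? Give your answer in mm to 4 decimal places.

seg 1 [0°–25.4°] cycloidal, h=9: full span → s += 9 → s = 9.0000
seg 2 [25.4°–154.4°] simple-harmonic, h=-6: θ=122.5° here. β=97.1, B=129. -6/2·(1 − cos(π·0.7527)) = -5.1393 → s = 3.8607
radial distance = base radius + s = 27 + 3.8607 = 30.8607

30.8607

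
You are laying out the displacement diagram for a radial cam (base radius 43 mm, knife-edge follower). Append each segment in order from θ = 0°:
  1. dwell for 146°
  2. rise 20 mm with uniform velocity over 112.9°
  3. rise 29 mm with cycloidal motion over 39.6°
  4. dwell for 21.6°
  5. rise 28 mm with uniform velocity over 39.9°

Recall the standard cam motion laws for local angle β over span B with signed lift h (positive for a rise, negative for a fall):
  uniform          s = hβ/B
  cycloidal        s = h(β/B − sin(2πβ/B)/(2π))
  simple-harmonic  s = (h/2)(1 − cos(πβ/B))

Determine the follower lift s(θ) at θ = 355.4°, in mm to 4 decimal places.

seg 1 [0°–146°] dwell: s stays 0.0000
seg 2 [146°–258.9°] uniform, h=20: full span → s += 20 → s = 20.0000
seg 3 [258.9°–298.5°] cycloidal, h=29: full span → s += 29 → s = 49.0000
seg 4 [298.5°–320.1°] dwell: s stays 49.0000
seg 5 [320.1°–360°] uniform, h=28: θ=355.4° here. β=35.3, B=39.9. 28·35.3/39.9 = 24.7719 → s = 73.7719

73.7719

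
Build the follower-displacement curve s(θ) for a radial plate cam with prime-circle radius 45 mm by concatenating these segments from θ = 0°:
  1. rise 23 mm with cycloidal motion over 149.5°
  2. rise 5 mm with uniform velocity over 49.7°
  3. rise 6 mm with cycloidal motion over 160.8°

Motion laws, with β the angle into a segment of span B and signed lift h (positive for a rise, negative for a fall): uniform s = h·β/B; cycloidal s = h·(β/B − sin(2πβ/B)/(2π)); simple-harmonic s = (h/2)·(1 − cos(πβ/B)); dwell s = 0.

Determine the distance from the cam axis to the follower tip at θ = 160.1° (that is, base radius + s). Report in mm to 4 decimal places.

seg 1 [0°–149.5°] cycloidal, h=23: full span → s += 23 → s = 23.0000
seg 2 [149.5°–199.2°] uniform, h=5: θ=160.1° here. β=10.6, B=49.7. 5·10.6/49.7 = 1.0664 → s = 24.0664
radial distance = base radius + s = 45 + 24.0664 = 69.0664

69.0664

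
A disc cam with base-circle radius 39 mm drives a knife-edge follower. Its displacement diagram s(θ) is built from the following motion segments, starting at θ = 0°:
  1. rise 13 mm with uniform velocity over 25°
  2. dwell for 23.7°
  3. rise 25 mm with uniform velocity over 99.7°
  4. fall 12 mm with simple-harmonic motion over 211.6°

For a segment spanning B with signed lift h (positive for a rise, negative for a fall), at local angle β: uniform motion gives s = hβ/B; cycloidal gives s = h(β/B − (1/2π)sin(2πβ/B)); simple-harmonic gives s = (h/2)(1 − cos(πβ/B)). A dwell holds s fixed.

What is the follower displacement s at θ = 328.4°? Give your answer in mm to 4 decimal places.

seg 1 [0°–25°] uniform, h=13: full span → s += 13 → s = 13.0000
seg 2 [25°–48.7°] dwell: s stays 13.0000
seg 3 [48.7°–148.4°] uniform, h=25: full span → s += 25 → s = 38.0000
seg 4 [148.4°–360°] simple-harmonic, h=-12: θ=328.4° here. β=180, B=211.6. -12/2·(1 − cos(π·0.8507)) = -11.3517 → s = 26.6483

26.6483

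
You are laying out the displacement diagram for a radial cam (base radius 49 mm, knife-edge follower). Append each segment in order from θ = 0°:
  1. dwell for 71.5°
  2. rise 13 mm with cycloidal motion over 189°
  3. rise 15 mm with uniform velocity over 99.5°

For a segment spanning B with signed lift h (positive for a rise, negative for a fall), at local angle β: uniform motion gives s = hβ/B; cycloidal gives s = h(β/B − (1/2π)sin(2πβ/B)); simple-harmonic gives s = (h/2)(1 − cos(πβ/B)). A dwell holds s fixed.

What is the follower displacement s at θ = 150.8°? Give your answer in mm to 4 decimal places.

seg 1 [0°–71.5°] dwell: s stays 0.0000
seg 2 [71.5°–260.5°] cycloidal, h=13: θ=150.8° here. β=79.3, B=189. 13·(0.4196 − sin(2π·0.4196)/(2π)) = 4.4529 → s = 4.4529

4.4529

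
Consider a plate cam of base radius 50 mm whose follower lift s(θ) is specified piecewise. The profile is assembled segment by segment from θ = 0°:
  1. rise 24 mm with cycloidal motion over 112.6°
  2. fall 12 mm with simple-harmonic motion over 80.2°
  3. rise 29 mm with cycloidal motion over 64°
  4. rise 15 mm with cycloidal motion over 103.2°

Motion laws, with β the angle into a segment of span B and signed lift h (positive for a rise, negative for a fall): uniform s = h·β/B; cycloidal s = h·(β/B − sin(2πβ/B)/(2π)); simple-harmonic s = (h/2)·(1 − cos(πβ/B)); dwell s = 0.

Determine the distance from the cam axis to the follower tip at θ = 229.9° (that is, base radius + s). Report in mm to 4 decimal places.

seg 1 [0°–112.6°] cycloidal, h=24: full span → s += 24 → s = 24.0000
seg 2 [112.6°–192.8°] simple-harmonic, h=-12: full span → s += -12 → s = 12.0000
seg 3 [192.8°–256.8°] cycloidal, h=29: θ=229.9° here. β=37.1, B=64. 29·(0.5797 − sin(2π·0.5797)/(2π)) = 19.0265 → s = 31.0265
radial distance = base radius + s = 50 + 31.0265 = 81.0265

81.0265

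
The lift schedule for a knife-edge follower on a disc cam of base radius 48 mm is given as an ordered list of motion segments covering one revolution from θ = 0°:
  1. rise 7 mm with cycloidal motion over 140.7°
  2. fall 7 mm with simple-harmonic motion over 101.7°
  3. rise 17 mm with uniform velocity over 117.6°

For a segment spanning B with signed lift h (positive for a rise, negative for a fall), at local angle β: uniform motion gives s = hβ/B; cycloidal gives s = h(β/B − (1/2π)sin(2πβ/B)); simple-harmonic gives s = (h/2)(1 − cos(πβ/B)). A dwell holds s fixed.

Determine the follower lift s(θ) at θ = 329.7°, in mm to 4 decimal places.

seg 1 [0°–140.7°] cycloidal, h=7: full span → s += 7 → s = 7.0000
seg 2 [140.7°–242.4°] simple-harmonic, h=-7: full span → s += -7 → s = 0.0000
seg 3 [242.4°–360°] uniform, h=17: θ=329.7° here. β=87.3, B=117.6. 17·87.3/117.6 = 12.6199 → s = 12.6199

12.6199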